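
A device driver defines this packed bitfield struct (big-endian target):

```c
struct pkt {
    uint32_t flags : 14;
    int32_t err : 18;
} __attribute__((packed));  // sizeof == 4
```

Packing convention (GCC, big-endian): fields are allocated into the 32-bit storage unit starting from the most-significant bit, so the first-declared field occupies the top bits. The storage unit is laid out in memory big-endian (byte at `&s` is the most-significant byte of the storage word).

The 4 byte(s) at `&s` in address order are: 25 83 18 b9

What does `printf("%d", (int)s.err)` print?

[0]=0x25 [1]=0x83 [2]=0x18 [3]=0xb9 (big-endian) → word 0x258318b9
flags:14 @ bit 18 → (0x258318b9>>18)&0x3fff = 0x960
err:18 @ bit 0 → (0x258318b9>>0)&0x3ffff = 0x318b9  ←
err signed 18b, MSB=1: 202937 - 262144 = -59207

-59207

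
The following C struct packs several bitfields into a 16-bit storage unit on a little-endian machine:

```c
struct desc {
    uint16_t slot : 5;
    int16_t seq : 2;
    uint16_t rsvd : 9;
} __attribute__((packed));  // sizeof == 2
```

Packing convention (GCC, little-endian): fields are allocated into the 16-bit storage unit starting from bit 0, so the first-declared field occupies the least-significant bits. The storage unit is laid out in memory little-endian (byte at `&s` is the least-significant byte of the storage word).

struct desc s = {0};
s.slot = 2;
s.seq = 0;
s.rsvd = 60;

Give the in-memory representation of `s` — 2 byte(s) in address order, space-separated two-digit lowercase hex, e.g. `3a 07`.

[0+:5] slot=2 & 0x1f = 0x2; word=0x0002
[5+:2] seq=0 & 0x3 = 0x0; word=0x0002
[7+:9] rsvd=60 & 0x1ff = 0x3c; word=0x1e02
word = 0x1e02 → little-endian bytes:
  [0]=0x02  [1]=0x1e

02 1e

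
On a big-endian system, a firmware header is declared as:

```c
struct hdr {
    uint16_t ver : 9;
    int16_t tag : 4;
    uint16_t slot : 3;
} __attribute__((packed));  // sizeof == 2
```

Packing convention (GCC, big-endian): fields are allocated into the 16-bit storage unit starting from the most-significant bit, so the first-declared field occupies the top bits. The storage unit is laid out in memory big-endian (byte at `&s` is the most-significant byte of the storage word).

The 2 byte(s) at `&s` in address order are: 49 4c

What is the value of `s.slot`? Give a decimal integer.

[0]=0x49 [1]=0x4c (big-endian) → word 0x494c
ver [7+:9] = (word>>7) & 0x1ff = 146
tag [3+:4] = (word>>3) & 0xf = 9
slot [0+:3] = (word>>0) & 0x7 = 4  ←

4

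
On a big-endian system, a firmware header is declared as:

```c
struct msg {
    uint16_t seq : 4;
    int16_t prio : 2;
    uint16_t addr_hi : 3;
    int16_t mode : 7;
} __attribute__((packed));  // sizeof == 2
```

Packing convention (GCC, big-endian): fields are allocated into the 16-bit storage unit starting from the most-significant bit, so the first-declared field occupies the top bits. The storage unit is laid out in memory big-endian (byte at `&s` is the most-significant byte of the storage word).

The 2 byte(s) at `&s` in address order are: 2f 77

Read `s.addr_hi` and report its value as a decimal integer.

[0]=0x2f [1]=0x77 (big-endian) → word 0x2f77
seq [12+:4] = (word>>12) & 0xf = 2
prio [10+:2] = (word>>10) & 0x3 = 3
addr_hi [7+:3] = (word>>7) & 0x7 = 6  ←
mode [0+:7] = (word>>0) & 0x7f = 119

6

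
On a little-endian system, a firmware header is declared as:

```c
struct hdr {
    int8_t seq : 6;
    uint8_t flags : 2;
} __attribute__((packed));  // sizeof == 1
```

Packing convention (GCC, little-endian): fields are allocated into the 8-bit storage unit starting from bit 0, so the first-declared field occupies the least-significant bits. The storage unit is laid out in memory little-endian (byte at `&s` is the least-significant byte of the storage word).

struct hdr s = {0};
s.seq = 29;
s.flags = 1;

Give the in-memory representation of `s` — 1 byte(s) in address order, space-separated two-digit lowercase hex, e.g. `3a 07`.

seq:6 = 29 → 0x1d << 0 → word 0x1d
flags:2 = 1 → 0x1 << 6 → word 0x5d
word = 0x5d → little-endian bytes:
  [0]=0x5d

5d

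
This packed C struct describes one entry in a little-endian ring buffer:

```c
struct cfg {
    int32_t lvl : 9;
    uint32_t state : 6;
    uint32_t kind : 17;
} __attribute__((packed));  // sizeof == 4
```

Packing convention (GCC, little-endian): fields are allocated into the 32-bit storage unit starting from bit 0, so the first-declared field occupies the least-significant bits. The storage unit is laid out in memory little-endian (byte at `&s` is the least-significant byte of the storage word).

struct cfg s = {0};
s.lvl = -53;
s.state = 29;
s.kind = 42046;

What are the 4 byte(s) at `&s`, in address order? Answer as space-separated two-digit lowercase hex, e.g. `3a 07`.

cb 3b 1f 52

lvl:9 = -53 → 0x1cb << 0 → word 0x000001cb
state:6 = 29 → 0x1d << 9 → word 0x00003bcb
kind:17 = 42046 → 0xa43e << 15 → word 0x521f3bcb
word = 0x521f3bcb → little-endian bytes:
  [0]=0xcb  [1]=0x3b  [2]=0x1f  [3]=0x52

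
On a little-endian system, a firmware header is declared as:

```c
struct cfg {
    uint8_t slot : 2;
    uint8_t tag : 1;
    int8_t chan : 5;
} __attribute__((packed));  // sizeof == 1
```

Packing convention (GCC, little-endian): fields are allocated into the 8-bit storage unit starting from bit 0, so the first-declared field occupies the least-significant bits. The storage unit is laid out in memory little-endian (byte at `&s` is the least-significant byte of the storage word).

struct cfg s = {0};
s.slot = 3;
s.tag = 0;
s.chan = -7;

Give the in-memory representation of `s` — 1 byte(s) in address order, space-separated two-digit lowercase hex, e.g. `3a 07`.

cb

[0+:2] slot=3 & 0x3 = 0x3; word=0x03
[2+:1] tag=0 & 0x1 = 0x0; word=0x03
[3+:5] chan=-7 & 0x1f = 0x19; word=0xcb
word = 0xcb → little-endian bytes:
  [0]=0xcb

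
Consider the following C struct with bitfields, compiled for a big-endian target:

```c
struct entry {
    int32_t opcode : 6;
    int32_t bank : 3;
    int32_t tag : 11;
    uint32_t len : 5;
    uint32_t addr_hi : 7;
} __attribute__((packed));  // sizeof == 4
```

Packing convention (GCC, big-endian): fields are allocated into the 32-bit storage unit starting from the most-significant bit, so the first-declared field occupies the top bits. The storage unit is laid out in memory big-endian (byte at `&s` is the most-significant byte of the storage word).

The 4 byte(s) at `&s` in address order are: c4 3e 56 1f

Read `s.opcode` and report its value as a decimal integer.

-15

[0]=0xc4 [1]=0x3e [2]=0x56 [3]=0x1f (big-endian) → word 0xc43e561f
opcode [26+:6] = (word>>26) & 0x3f = 49  ←
bank [23+:3] = (word>>23) & 0x7 = 0
tag [12+:11] = (word>>12) & 0x7ff = 997
len [7+:5] = (word>>7) & 0x1f = 12
addr_hi [0+:7] = (word>>0) & 0x7f = 31
opcode signed 6b, MSB=1: 49 - 64 = -15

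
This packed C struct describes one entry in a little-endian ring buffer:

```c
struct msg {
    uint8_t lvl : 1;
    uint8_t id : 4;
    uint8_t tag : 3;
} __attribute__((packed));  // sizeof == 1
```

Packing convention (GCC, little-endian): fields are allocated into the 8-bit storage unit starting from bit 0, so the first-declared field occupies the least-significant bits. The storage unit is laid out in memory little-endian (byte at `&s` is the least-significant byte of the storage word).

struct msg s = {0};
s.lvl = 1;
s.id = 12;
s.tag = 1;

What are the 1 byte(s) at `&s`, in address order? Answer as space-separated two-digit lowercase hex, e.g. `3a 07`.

39

lvl (1b) val=1 bits=0x1 at bit 0: 0x01
id (4b) val=12 bits=0xc at bit 1: 0x19
tag (3b) val=1 bits=0x1 at bit 5: 0x39
word = 0x39 → little-endian bytes:
  [0]=0x39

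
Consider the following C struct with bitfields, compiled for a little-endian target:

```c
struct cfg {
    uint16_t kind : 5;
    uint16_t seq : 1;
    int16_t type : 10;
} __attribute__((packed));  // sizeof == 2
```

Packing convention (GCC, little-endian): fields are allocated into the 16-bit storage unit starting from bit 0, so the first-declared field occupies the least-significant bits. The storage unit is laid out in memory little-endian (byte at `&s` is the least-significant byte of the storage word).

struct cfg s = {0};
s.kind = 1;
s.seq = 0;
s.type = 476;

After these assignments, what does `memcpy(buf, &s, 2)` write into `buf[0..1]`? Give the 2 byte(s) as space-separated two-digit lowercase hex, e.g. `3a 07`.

kind:5 = 1 → 0x1 << 0 → word 0x0001
seq:1 = 0 → 0x0 << 5 → word 0x0001
type:10 = 476 → 0x1dc << 6 → word 0x7701
word = 0x7701 → little-endian bytes:
  [0]=0x01  [1]=0x77

01 77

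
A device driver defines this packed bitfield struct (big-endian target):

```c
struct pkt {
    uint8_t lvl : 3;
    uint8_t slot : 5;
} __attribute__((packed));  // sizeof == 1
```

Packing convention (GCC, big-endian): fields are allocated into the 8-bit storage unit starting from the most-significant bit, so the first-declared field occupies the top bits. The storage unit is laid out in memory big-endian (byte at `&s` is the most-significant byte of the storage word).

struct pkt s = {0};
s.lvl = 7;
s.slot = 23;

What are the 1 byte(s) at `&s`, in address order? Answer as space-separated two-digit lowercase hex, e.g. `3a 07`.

lvl (3b) val=7 bits=0x7 at bit 5: 0xe0
slot (5b) val=23 bits=0x17 at bit 0: 0xf7
word = 0xf7 → big-endian bytes:
  [0]=0xf7

f7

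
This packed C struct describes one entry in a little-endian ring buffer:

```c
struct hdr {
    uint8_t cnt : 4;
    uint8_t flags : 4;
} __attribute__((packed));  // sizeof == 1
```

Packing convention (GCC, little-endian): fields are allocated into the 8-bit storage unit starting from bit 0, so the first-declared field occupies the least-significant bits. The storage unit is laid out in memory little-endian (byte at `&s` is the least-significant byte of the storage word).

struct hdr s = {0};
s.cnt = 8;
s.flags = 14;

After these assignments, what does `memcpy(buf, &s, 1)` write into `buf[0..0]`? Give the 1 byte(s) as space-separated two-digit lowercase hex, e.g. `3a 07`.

e8

[0+:4] cnt=8 & 0xf = 0x8; word=0x08
[4+:4] flags=14 & 0xf = 0xe; word=0xe8
word = 0xe8 → little-endian bytes:
  [0]=0xe8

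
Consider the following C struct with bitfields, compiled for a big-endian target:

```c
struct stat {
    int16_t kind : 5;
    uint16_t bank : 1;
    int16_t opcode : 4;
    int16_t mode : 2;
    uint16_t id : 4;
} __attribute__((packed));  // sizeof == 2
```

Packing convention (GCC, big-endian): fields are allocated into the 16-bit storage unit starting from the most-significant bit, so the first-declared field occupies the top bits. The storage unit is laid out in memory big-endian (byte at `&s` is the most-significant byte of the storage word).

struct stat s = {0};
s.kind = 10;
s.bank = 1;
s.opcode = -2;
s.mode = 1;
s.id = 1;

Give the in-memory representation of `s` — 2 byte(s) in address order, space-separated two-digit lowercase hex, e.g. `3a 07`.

kind (5b) val=10 bits=0xa at bit 11: 0x5000
bank (1b) val=1 bits=0x1 at bit 10: 0x5400
opcode (4b) val=-2 bits=0xe at bit 6: 0x5780
mode (2b) val=1 bits=0x1 at bit 4: 0x5790
id (4b) val=1 bits=0x1 at bit 0: 0x5791
word = 0x5791 → big-endian bytes:
  [0]=0x57  [1]=0x91

57 91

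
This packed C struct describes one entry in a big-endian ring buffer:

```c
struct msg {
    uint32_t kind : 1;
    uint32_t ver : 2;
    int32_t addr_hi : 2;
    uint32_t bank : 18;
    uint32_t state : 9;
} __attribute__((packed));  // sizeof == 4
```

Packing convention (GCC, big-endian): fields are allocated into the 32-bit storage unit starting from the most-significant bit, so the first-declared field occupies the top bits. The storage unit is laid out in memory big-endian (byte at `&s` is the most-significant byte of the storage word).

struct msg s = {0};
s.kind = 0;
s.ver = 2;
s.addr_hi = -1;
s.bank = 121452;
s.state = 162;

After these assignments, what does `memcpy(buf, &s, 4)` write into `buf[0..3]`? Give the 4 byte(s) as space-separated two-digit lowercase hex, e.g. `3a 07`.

5b b4 d8 a2

kind (1b) val=0 bits=0x0 at bit 31: 0x00000000
ver (2b) val=2 bits=0x2 at bit 29: 0x40000000
addr_hi (2b) val=-1 bits=0x3 at bit 27: 0x58000000
bank (18b) val=121452 bits=0x1da6c at bit 9: 0x5bb4d800
state (9b) val=162 bits=0xa2 at bit 0: 0x5bb4d8a2
word = 0x5bb4d8a2 → big-endian bytes:
  [0]=0x5b  [1]=0xb4  [2]=0xd8  [3]=0xa2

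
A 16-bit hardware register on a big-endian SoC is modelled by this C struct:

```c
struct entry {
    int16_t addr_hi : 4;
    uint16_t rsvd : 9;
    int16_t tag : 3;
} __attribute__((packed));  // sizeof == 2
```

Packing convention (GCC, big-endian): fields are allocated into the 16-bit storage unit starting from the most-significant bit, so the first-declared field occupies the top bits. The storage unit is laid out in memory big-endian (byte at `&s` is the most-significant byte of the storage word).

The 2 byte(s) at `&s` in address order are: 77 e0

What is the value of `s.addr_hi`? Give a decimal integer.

7

[0]=0x77 [1]=0xe0 (big-endian) → word 0x77e0
addr_hi:4 @ bit 12 → (0x77e0>>12)&0xf = 0x7  ←
rsvd:9 @ bit 3 → (0x77e0>>3)&0x1ff = 0xfc
tag:3 @ bit 0 → (0x77e0>>0)&0x7 = 0x0
addr_hi signed 4b, MSB=0: value = 7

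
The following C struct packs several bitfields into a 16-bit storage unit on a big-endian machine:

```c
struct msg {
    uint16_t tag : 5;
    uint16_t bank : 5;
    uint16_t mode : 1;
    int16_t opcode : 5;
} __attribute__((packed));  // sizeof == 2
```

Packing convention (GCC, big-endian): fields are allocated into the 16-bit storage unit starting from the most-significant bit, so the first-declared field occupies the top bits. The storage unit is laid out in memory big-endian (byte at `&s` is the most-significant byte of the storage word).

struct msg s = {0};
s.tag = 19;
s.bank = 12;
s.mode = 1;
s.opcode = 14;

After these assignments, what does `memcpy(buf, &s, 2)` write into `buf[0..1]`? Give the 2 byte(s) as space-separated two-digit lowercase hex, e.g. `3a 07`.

9b 2e

[11+:5] tag=19 & 0x1f = 0x13; word=0x9800
[6+:5] bank=12 & 0x1f = 0xc; word=0x9b00
[5+:1] mode=1 & 0x1 = 0x1; word=0x9b20
[0+:5] opcode=14 & 0x1f = 0xe; word=0x9b2e
word = 0x9b2e → big-endian bytes:
  [0]=0x9b  [1]=0x2e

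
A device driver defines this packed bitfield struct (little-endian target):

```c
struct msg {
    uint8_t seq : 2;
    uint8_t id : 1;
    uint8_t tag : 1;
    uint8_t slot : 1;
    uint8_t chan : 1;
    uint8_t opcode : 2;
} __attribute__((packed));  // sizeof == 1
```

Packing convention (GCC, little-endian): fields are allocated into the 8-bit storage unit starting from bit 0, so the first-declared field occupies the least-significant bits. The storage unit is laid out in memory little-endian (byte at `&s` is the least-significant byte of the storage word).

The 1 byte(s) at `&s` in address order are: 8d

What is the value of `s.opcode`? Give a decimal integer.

2

[0]=0x8d (little-endian) → word 0x8d
seq:2 @ bit 0 → (0x8d>>0)&0x3 = 0x1
id:1 @ bit 2 → (0x8d>>2)&0x1 = 0x1
tag:1 @ bit 3 → (0x8d>>3)&0x1 = 0x1
slot:1 @ bit 4 → (0x8d>>4)&0x1 = 0x0
chan:1 @ bit 5 → (0x8d>>5)&0x1 = 0x0
opcode:2 @ bit 6 → (0x8d>>6)&0x3 = 0x2  ←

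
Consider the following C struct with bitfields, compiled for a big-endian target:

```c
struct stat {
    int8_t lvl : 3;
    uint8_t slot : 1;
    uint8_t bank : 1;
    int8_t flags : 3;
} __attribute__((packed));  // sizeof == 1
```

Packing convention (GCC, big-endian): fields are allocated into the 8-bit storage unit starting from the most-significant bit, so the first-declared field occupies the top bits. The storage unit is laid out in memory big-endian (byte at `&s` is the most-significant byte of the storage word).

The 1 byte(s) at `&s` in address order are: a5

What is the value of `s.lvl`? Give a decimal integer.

[0]=0xa5 (big-endian) → word 0xa5
lvl [5+:3] = (word>>5) & 0x7 = 5  ←
slot [4+:1] = (word>>4) & 0x1 = 0
bank [3+:1] = (word>>3) & 0x1 = 0
flags [0+:3] = (word>>0) & 0x7 = 5
lvl signed 3b, MSB=1: 5 - 8 = -3

-3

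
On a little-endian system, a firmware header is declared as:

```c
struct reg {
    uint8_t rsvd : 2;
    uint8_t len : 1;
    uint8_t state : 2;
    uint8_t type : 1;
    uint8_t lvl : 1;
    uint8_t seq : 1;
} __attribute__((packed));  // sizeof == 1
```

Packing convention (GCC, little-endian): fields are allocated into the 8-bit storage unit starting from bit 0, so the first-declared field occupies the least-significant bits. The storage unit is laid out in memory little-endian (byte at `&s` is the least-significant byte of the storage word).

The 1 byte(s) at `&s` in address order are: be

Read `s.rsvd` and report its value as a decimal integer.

2

[0]=0xbe (little-endian) → word 0xbe
rsvd [0+:2] = (word>>0) & 0x3 = 2  ←
len [2+:1] = (word>>2) & 0x1 = 1
state [3+:2] = (word>>3) & 0x3 = 3
type [5+:1] = (word>>5) & 0x1 = 1
lvl [6+:1] = (word>>6) & 0x1 = 0
seq [7+:1] = (word>>7) & 0x1 = 1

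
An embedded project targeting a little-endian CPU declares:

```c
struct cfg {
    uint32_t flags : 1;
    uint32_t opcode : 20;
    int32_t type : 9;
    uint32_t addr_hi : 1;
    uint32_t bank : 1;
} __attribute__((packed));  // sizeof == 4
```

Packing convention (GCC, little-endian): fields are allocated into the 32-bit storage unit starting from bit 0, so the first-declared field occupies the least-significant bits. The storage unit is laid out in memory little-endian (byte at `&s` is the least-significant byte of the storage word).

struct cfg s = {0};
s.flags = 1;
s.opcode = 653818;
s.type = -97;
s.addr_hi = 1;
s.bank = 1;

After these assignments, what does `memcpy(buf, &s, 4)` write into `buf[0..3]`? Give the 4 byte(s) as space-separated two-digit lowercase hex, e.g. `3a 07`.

f5 f3 f3 f3

flags:1 = 1 → 0x1 << 0 → word 0x00000001
opcode:20 = 653818 → 0x9f9fa << 1 → word 0x0013f3f5
type:9 = -97 → 0x19f << 21 → word 0x33f3f3f5
addr_hi:1 = 1 → 0x1 << 30 → word 0x73f3f3f5
bank:1 = 1 → 0x1 << 31 → word 0xf3f3f3f5
word = 0xf3f3f3f5 → little-endian bytes:
  [0]=0xf5  [1]=0xf3  [2]=0xf3  [3]=0xf3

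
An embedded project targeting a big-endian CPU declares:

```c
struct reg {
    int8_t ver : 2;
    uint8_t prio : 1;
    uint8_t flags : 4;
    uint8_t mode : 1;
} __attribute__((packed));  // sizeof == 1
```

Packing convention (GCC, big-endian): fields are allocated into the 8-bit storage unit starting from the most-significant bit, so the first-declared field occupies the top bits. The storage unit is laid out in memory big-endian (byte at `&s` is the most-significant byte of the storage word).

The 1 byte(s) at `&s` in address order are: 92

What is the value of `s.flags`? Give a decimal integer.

[0]=0x92 (big-endian) → word 0x92
ver:2 @ bit 6 → (0x92>>6)&0x3 = 0x2
prio:1 @ bit 5 → (0x92>>5)&0x1 = 0x0
flags:4 @ bit 1 → (0x92>>1)&0xf = 0x9  ←
mode:1 @ bit 0 → (0x92>>0)&0x1 = 0x0

9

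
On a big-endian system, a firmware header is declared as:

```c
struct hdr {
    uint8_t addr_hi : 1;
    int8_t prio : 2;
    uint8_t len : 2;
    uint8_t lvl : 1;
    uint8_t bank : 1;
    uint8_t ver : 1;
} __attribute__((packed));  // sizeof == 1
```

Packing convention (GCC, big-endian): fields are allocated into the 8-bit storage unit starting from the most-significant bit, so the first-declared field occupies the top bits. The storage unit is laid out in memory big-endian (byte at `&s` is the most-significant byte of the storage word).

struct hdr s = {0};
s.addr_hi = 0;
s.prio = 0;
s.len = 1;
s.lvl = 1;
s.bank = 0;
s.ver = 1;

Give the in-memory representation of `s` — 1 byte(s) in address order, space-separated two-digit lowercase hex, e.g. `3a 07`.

0d

addr_hi:1 = 0 → 0x0 << 7 → word 0x00
prio:2 = 0 → 0x0 << 5 → word 0x00
len:2 = 1 → 0x1 << 3 → word 0x08
lvl:1 = 1 → 0x1 << 2 → word 0x0c
bank:1 = 0 → 0x0 << 1 → word 0x0c
ver:1 = 1 → 0x1 << 0 → word 0x0d
word = 0x0d → big-endian bytes:
  [0]=0x0d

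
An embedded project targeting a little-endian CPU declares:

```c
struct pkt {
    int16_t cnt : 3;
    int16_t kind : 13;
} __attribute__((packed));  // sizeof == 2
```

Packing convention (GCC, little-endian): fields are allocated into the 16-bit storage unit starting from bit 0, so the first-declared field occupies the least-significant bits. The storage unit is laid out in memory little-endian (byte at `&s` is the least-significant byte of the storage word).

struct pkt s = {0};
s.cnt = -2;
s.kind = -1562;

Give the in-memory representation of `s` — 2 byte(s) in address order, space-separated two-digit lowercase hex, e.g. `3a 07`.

36 cf

cnt (3b) val=-2 bits=0x6 at bit 0: 0x0006
kind (13b) val=-1562 bits=0x19e6 at bit 3: 0xcf36
word = 0xcf36 → little-endian bytes:
  [0]=0x36  [1]=0xcf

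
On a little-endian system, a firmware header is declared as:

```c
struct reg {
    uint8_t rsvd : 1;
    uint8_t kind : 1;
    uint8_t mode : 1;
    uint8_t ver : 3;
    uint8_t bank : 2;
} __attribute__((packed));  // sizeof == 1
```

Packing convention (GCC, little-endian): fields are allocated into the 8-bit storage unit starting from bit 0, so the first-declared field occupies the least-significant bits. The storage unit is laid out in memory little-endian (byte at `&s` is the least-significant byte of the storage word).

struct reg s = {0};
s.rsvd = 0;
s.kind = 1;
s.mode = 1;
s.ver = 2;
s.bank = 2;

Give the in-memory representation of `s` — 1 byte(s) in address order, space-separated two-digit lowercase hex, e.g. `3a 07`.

[0+:1] rsvd=0 & 0x1 = 0x0; word=0x00
[1+:1] kind=1 & 0x1 = 0x1; word=0x02
[2+:1] mode=1 & 0x1 = 0x1; word=0x06
[3+:3] ver=2 & 0x7 = 0x2; word=0x16
[6+:2] bank=2 & 0x3 = 0x2; word=0x96
word = 0x96 → little-endian bytes:
  [0]=0x96

96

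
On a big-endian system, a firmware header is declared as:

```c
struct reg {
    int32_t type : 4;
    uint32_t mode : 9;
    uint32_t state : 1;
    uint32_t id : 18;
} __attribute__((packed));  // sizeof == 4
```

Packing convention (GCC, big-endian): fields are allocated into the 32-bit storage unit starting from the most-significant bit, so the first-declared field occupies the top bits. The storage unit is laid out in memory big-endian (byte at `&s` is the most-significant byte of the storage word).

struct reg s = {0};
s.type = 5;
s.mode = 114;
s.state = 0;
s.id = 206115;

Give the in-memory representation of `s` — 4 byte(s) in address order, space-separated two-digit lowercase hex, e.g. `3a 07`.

type (4b) val=5 bits=0x5 at bit 28: 0x50000000
mode (9b) val=114 bits=0x72 at bit 19: 0x53900000
state (1b) val=0 bits=0x0 at bit 18: 0x53900000
id (18b) val=206115 bits=0x32523 at bit 0: 0x53932523
word = 0x53932523 → big-endian bytes:
  [0]=0x53  [1]=0x93  [2]=0x25  [3]=0x23

53 93 25 23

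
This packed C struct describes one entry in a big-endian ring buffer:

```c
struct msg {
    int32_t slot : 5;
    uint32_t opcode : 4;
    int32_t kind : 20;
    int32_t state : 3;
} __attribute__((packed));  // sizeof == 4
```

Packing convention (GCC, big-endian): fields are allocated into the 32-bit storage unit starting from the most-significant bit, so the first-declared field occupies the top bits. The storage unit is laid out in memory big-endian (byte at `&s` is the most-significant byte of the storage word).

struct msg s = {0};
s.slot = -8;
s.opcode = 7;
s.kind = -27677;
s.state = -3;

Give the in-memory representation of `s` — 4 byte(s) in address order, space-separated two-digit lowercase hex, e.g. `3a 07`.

c3 fc 9f 1d

slot:5 = -8 → 0x18 << 27 → word 0xc0000000
opcode:4 = 7 → 0x7 << 23 → word 0xc3800000
kind:20 = -27677 → 0xf93e3 << 3 → word 0xc3fc9f18
state:3 = -3 → 0x5 << 0 → word 0xc3fc9f1d
word = 0xc3fc9f1d → big-endian bytes:
  [0]=0xc3  [1]=0xfc  [2]=0x9f  [3]=0x1d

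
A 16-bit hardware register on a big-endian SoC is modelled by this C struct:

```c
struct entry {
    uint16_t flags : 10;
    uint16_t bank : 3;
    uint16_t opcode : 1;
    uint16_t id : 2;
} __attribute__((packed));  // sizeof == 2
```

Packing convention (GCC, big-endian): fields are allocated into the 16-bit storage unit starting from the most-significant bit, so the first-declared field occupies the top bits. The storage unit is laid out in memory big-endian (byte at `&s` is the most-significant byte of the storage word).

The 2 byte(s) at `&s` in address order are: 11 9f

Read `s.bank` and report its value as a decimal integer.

3

[0]=0x11 [1]=0x9f (big-endian) → word 0x119f
flags:10 @ bit 6 → (0x119f>>6)&0x3ff = 0x46
bank:3 @ bit 3 → (0x119f>>3)&0x7 = 0x3  ←
opcode:1 @ bit 2 → (0x119f>>2)&0x1 = 0x1
id:2 @ bit 0 → (0x119f>>0)&0x3 = 0x3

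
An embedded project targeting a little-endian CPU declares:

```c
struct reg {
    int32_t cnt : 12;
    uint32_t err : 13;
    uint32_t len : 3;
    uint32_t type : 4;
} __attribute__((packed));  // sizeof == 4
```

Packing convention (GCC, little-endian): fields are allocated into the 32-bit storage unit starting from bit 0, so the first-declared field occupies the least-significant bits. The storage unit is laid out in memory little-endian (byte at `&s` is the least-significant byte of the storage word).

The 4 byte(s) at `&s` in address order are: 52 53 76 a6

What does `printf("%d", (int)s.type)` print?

10

[0]=0x52 [1]=0x53 [2]=0x76 [3]=0xa6 (little-endian) → word 0xa6765352
cnt [0+:12] = (word>>0) & 0xfff = 850
err [12+:13] = (word>>12) & 0x1fff = 1893
len [25+:3] = (word>>25) & 0x7 = 3
type [28+:4] = (word>>28) & 0xf = 10  ←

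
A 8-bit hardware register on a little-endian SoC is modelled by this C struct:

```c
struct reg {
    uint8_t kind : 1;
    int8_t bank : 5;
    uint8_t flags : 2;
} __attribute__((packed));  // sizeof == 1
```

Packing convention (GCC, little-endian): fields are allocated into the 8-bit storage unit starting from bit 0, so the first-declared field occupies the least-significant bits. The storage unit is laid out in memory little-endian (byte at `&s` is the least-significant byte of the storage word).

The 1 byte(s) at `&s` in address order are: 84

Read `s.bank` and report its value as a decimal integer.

2

[0]=0x84 (little-endian) → word 0x84
kind [0+:1] = (word>>0) & 0x1 = 0
bank [1+:5] = (word>>1) & 0x1f = 2  ←
flags [6+:2] = (word>>6) & 0x3 = 2
bank signed 5b, MSB=0: value = 2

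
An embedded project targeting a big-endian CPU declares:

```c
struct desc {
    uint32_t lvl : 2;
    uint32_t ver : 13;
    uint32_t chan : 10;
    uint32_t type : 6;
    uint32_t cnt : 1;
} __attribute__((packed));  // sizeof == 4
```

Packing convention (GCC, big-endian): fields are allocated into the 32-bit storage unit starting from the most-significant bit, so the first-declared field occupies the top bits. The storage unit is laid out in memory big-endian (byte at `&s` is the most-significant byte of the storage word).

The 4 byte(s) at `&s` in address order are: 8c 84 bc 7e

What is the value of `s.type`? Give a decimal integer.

63

[0]=0x8c [1]=0x84 [2]=0xbc [3]=0x7e (big-endian) → word 0x8c84bc7e
lvl [30+:2] = (word>>30) & 0x3 = 2
ver [17+:13] = (word>>17) & 0x1fff = 1602
chan [7+:10] = (word>>7) & 0x3ff = 376
type [1+:6] = (word>>1) & 0x3f = 63  ←
cnt [0+:1] = (word>>0) & 0x1 = 0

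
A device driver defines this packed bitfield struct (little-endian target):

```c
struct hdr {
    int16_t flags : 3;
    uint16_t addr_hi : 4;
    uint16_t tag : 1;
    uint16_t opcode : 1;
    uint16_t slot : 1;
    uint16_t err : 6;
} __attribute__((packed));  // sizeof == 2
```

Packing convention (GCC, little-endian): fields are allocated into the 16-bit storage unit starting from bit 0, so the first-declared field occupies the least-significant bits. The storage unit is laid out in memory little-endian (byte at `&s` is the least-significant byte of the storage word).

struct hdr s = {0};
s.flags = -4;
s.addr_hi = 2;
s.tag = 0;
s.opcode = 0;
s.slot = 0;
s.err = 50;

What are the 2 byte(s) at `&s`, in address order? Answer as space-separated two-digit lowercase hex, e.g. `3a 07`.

[0+:3] flags=-4 & 0x7 = 0x4; word=0x0004
[3+:4] addr_hi=2 & 0xf = 0x2; word=0x0014
[7+:1] tag=0 & 0x1 = 0x0; word=0x0014
[8+:1] opcode=0 & 0x1 = 0x0; word=0x0014
[9+:1] slot=0 & 0x1 = 0x0; word=0x0014
[10+:6] err=50 & 0x3f = 0x32; word=0xc814
word = 0xc814 → little-endian bytes:
  [0]=0x14  [1]=0xc8

14 c8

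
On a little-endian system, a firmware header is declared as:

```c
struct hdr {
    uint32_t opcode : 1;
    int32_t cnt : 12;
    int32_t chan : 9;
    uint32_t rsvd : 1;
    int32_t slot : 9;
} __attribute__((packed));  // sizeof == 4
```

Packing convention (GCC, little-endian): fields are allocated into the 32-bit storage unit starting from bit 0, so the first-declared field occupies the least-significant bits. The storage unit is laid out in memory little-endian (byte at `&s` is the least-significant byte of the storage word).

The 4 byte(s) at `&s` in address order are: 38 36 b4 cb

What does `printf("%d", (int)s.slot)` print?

[0]=0x38 [1]=0x36 [2]=0xb4 [3]=0xcb (little-endian) → word 0xcbb43638
opcode [0+:1] = (word>>0) & 0x1 = 0
cnt [1+:12] = (word>>1) & 0xfff = 2844
chan [13+:9] = (word>>13) & 0x1ff = 417
rsvd [22+:1] = (word>>22) & 0x1 = 0
slot [23+:9] = (word>>23) & 0x1ff = 407  ←
slot signed 9b, MSB=1: 407 - 512 = -105

-105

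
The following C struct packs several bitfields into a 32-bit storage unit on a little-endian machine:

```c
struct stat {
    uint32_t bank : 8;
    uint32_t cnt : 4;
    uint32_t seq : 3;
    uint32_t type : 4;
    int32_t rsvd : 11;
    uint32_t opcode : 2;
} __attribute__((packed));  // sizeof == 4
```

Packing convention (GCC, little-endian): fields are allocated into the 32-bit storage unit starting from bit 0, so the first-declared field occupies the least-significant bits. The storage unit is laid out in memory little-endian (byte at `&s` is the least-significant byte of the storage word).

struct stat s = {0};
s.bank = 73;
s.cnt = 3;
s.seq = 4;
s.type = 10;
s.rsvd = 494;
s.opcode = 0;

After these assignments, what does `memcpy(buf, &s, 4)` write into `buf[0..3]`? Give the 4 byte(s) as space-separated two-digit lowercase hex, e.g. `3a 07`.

49 43 75 0f

[0+:8] bank=73 & 0xff = 0x49; word=0x00000049
[8+:4] cnt=3 & 0xf = 0x3; word=0x00000349
[12+:3] seq=4 & 0x7 = 0x4; word=0x00004349
[15+:4] type=10 & 0xf = 0xa; word=0x00054349
[19+:11] rsvd=494 & 0x7ff = 0x1ee; word=0x0f754349
[30+:2] opcode=0 & 0x3 = 0x0; word=0x0f754349
word = 0x0f754349 → little-endian bytes:
  [0]=0x49  [1]=0x43  [2]=0x75  [3]=0x0f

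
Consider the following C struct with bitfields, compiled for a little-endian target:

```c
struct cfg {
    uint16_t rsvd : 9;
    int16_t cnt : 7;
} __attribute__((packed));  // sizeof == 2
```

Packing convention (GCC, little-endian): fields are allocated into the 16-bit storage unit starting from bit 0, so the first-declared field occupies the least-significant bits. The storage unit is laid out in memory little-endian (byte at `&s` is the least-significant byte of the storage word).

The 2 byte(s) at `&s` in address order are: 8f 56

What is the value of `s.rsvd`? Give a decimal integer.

143

[0]=0x8f [1]=0x56 (little-endian) → word 0x568f
rsvd [0+:9] = (word>>0) & 0x1ff = 143  ←
cnt [9+:7] = (word>>9) & 0x7f = 43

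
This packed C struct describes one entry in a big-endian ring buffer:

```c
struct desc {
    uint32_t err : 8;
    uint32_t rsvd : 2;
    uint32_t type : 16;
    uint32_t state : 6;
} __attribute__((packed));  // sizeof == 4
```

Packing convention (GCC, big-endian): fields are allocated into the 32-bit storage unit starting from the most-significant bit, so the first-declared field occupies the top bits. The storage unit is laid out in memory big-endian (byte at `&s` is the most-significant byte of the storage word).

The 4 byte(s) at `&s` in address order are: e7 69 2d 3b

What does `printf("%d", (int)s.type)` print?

[0]=0xe7 [1]=0x69 [2]=0x2d [3]=0x3b (big-endian) → word 0xe7692d3b
err:8 @ bit 24 → (0xe7692d3b>>24)&0xff = 0xe7
rsvd:2 @ bit 22 → (0xe7692d3b>>22)&0x3 = 0x1
type:16 @ bit 6 → (0xe7692d3b>>6)&0xffff = 0xa4b4  ←
state:6 @ bit 0 → (0xe7692d3b>>0)&0x3f = 0x3b

42164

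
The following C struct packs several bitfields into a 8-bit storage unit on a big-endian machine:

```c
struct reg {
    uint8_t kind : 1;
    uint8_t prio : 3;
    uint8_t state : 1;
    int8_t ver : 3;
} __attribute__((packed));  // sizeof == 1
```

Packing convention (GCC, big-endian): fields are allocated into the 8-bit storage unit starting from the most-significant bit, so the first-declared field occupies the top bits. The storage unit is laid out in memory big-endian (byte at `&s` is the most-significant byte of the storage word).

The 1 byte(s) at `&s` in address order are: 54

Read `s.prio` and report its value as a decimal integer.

5

[0]=0x54 (big-endian) → word 0x54
kind [7+:1] = (word>>7) & 0x1 = 0
prio [4+:3] = (word>>4) & 0x7 = 5  ←
state [3+:1] = (word>>3) & 0x1 = 0
ver [0+:3] = (word>>0) & 0x7 = 4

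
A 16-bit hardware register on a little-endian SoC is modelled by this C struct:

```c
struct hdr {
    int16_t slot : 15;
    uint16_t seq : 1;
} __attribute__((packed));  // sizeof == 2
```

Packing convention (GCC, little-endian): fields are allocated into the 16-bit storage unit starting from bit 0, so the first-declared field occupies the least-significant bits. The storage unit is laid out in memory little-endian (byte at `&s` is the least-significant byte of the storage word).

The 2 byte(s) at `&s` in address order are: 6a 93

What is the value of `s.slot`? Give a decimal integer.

[0]=0x6a [1]=0x93 (little-endian) → word 0x936a
slot [0+:15] = (word>>0) & 0x7fff = 4970  ←
seq [15+:1] = (word>>15) & 0x1 = 1
slot signed 15b, MSB=0: value = 4970

4970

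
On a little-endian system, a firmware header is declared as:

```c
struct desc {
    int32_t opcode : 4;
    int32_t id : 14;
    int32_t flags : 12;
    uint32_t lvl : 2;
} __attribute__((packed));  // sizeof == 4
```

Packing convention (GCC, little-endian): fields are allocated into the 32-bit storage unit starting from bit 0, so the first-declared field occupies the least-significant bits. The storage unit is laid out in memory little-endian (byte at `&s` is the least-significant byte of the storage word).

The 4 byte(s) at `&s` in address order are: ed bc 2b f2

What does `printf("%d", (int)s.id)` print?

-1074

[0]=0xed [1]=0xbc [2]=0x2b [3]=0xf2 (little-endian) → word 0xf22bbced
opcode:4 @ bit 0 → (0xf22bbced>>0)&0xf = 0xd
id:14 @ bit 4 → (0xf22bbced>>4)&0x3fff = 0x3bce  ←
flags:12 @ bit 18 → (0xf22bbced>>18)&0xfff = 0xc8a
lvl:2 @ bit 30 → (0xf22bbced>>30)&0x3 = 0x3
id signed 14b, MSB=1: 15310 - 16384 = -1074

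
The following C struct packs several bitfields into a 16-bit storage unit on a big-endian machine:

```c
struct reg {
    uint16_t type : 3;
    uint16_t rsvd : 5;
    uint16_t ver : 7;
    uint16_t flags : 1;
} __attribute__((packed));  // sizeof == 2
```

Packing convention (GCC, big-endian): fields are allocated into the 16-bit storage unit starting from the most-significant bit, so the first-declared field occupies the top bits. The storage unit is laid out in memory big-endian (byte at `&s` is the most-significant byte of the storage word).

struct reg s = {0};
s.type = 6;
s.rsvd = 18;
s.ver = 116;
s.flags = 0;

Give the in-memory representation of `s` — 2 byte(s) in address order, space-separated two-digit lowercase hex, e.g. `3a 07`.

d2 e8

[13+:3] type=6 & 0x7 = 0x6; word=0xc000
[8+:5] rsvd=18 & 0x1f = 0x12; word=0xd200
[1+:7] ver=116 & 0x7f = 0x74; word=0xd2e8
[0+:1] flags=0 & 0x1 = 0x0; word=0xd2e8
word = 0xd2e8 → big-endian bytes:
  [0]=0xd2  [1]=0xe8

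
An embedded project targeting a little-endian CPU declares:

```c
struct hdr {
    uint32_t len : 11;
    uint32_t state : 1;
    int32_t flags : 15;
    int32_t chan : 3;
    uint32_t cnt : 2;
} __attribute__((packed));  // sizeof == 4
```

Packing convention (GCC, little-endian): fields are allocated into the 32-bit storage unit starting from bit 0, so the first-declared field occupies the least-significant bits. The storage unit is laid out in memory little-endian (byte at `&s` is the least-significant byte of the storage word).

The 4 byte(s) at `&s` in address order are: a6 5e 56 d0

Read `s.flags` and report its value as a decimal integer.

[0]=0xa6 [1]=0x5e [2]=0x56 [3]=0xd0 (little-endian) → word 0xd0565ea6
len [0+:11] = (word>>0) & 0x7ff = 1702
state [11+:1] = (word>>11) & 0x1 = 1
flags [12+:15] = (word>>12) & 0x7fff = 1381  ←
chan [27+:3] = (word>>27) & 0x7 = 2
cnt [30+:2] = (word>>30) & 0x3 = 3
flags signed 15b, MSB=0: value = 1381

1381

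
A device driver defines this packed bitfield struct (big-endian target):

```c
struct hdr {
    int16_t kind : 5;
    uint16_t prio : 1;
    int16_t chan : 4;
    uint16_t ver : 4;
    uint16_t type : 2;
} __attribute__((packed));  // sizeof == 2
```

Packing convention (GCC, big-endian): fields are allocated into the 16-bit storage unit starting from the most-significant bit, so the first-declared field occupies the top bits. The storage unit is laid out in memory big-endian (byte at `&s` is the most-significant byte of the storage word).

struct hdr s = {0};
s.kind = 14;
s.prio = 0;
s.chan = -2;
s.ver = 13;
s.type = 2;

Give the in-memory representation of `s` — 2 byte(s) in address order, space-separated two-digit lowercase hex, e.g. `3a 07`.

[11+:5] kind=14 & 0x1f = 0xe; word=0x7000
[10+:1] prio=0 & 0x1 = 0x0; word=0x7000
[6+:4] chan=-2 & 0xf = 0xe; word=0x7380
[2+:4] ver=13 & 0xf = 0xd; word=0x73b4
[0+:2] type=2 & 0x3 = 0x2; word=0x73b6
word = 0x73b6 → big-endian bytes:
  [0]=0x73  [1]=0xb6

73 b6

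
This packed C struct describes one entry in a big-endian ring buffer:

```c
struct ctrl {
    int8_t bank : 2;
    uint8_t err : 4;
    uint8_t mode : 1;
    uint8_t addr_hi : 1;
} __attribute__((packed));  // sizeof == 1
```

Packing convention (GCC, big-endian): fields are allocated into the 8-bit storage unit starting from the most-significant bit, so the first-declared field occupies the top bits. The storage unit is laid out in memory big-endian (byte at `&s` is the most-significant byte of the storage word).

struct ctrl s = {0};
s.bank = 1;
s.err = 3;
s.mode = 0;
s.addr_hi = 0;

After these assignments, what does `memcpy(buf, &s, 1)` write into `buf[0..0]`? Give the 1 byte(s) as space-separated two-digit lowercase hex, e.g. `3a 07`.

4c

bank:2 = 1 → 0x1 << 6 → word 0x40
err:4 = 3 → 0x3 << 2 → word 0x4c
mode:1 = 0 → 0x0 << 1 → word 0x4c
addr_hi:1 = 0 → 0x0 << 0 → word 0x4c
word = 0x4c → big-endian bytes:
  [0]=0x4c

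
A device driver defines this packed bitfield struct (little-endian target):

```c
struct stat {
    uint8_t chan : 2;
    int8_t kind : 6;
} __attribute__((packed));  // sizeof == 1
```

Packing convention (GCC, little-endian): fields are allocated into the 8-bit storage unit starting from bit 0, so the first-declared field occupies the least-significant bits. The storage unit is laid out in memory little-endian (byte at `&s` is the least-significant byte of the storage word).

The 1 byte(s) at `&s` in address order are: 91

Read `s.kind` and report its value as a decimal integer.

-28

[0]=0x91 (little-endian) → word 0x91
chan:2 @ bit 0 → (0x91>>0)&0x3 = 0x1
kind:6 @ bit 2 → (0x91>>2)&0x3f = 0x24  ←
kind signed 6b, MSB=1: 36 - 64 = -28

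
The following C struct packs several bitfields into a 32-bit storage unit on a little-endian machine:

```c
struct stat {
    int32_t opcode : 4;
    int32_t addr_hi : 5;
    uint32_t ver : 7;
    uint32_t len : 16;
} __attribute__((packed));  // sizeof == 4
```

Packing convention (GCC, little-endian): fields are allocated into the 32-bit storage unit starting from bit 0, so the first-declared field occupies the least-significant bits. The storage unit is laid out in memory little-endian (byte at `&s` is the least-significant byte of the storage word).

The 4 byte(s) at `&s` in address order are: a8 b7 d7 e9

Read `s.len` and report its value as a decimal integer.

59863

[0]=0xa8 [1]=0xb7 [2]=0xd7 [3]=0xe9 (little-endian) → word 0xe9d7b7a8
opcode:4 @ bit 0 → (0xe9d7b7a8>>0)&0xf = 0x8
addr_hi:5 @ bit 4 → (0xe9d7b7a8>>4)&0x1f = 0x1a
ver:7 @ bit 9 → (0xe9d7b7a8>>9)&0x7f = 0x5b
len:16 @ bit 16 → (0xe9d7b7a8>>16)&0xffff = 0xe9d7  ←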